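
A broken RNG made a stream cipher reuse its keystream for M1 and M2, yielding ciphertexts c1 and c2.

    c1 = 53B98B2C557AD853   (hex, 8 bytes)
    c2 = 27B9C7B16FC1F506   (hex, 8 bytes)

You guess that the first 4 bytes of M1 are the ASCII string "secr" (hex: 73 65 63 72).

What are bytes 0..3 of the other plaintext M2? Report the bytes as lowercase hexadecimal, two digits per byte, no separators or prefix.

First, c1 ⊕ c2 = (M1 ⊕ K) ⊕ (M2 ⊕ K) = M1 ⊕ M2, so the key drops out. Then M2 = (M1 ⊕ M2) ⊕ M1 over the first 4 bytes.
byte 0: (53 ^ 27) ^ 73 = 74 ^ 73 = 07
byte 1: (b9 ^ b9) ^ 65 = 00 ^ 65 = 65
byte 2: (8b ^ c7) ^ 63 = 4c ^ 63 = 2f
byte 3: (2c ^ b1) ^ 72 = 9d ^ 72 = ef

07652fef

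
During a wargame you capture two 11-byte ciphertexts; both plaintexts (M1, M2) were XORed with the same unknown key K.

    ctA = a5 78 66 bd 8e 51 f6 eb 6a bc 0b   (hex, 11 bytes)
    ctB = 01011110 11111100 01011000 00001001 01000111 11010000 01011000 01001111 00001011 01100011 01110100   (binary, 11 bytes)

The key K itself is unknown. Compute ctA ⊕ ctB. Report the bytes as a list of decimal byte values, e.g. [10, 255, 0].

[251, 132, 62, 180, 201, 129, 174, 164, 97, 223, 127]

ctA ⊕ ctB = (M1 ⊕ K) ⊕ (M2 ⊕ K) = M1 ⊕ M2 — the shared key cancels under XOR.
10100101 xor 01011110 = 11111011
01111000 xor 11111100 = 10000100
01100110 xor 01011000 = 00111110
10111101 xor 00001001 = 10110100
10001110 xor 01000111 = 11001001
01010001 xor 11010000 = 10000001
11110110 xor 01011000 = 10101110
11101011 xor 01001111 = 10100100
01101010 xor 00001011 = 01100001
10111100 xor 01100011 = 11011111
00001011 xor 01110100 = 01111111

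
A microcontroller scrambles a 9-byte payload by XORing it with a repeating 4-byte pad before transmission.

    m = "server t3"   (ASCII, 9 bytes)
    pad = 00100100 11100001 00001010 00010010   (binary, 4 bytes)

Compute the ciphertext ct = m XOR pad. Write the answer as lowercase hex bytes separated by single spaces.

57 84 78 64 41 93 2a 66 17

The 4-byte key repeats, so the effective keystream is 24 e1 0a 12 24 e1 0a 12 24.
byte 0: 73 ^ 24 = 57
byte 1: 65 ^ e1 = 84
byte 2: 72 ^ 0a = 78
byte 3: 76 ^ 12 = 64
byte 4: 65 ^ 24 = 41
byte 5: 72 ^ e1 = 93
byte 6: 20 ^ 0a = 2a
byte 7: 74 ^ 12 = 66
byte 8: 33 ^ 24 = 17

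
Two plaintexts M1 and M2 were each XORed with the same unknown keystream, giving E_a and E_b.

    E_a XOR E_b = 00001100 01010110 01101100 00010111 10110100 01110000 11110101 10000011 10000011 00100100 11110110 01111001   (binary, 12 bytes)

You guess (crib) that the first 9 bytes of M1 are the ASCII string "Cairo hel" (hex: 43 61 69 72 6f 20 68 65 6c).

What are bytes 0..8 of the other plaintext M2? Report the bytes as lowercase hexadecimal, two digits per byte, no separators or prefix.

4f370565db509de6ef

Since E_a ⊕ E_b = M1 ⊕ M2, XORing with the guessed M1 bytes yields the corresponding M2 bytes: M2 = (E_a ⊕ E_b) ⊕ M1.
 12 ⊕  67 =  79
 86 ⊕  97 =  55
108 ⊕ 105 =   5
 23 ⊕ 114 = 101
180 ⊕ 111 = 219
112 ⊕  32 =  80
245 ⊕ 104 = 157
131 ⊕ 101 = 230
131 ⊕ 108 = 239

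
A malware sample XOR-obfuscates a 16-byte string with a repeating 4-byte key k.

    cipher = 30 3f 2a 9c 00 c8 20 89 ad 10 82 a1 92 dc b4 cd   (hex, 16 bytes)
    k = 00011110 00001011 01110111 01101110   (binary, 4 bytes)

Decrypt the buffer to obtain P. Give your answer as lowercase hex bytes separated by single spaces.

2e 34 5d f2 1e c3 57 e7 b3 1b f5 cf 8c d7 c3 a3

The 4-byte key repeats, so the effective keystream is 1e 0b 77 6e 1e 0b 77 6e 1e 0b 77 6e 1e 0b 77 6e.
byte 0: 30 xor 1e = 2e
byte 1: 3f xor 0b = 34
byte 2: 2a xor 77 = 5d
byte 3: 9c xor 6e = f2
byte 4: 00 xor 1e = 1e
byte 5: c8 xor 0b = c3
byte 6: 20 xor 77 = 57
byte 7: 89 xor 6e = e7
byte 8: ad xor 1e = b3
byte 9: 10 xor 0b = 1b
byte 10: 82 xor 77 = f5
byte 11: a1 xor 6e = cf
byte 12: 92 xor 1e = 8c
byte 13: dc xor 0b = d7
byte 14: b4 xor 77 = c3
byte 15: cd xor 6e = a3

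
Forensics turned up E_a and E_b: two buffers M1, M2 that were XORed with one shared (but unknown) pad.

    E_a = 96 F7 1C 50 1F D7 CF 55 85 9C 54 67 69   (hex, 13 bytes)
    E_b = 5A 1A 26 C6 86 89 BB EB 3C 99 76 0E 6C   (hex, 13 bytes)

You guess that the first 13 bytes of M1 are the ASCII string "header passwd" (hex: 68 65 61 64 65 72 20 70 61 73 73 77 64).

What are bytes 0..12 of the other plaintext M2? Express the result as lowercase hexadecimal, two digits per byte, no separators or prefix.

a4885bf2fc2c54ced876511e61

First, E_a ⊕ E_b = (M1 ⊕ K) ⊕ (M2 ⊕ K) = M1 ⊕ M2, so the key drops out. Then M2 = (M1 ⊕ M2) ⊕ M1 over the first 13 bytes.
byte 0: (96 ^ 5a) ^ 68 = cc ^ 68 = a4
byte 1: (f7 ^ 1a) ^ 65 = ed ^ 65 = 88
byte 2: (1c ^ 26) ^ 61 = 3a ^ 61 = 5b
byte 3: (50 ^ c6) ^ 64 = 96 ^ 64 = f2
byte 4: (1f ^ 86) ^ 65 = 99 ^ 65 = fc
byte 5: (d7 ^ 89) ^ 72 = 5e ^ 72 = 2c
byte 6: (cf ^ bb) ^ 20 = 74 ^ 20 = 54
byte 7: (55 ^ eb) ^ 70 = be ^ 70 = ce
byte 8: (85 ^ 3c) ^ 61 = b9 ^ 61 = d8
byte 9: (9c ^ 99) ^ 73 = 05 ^ 73 = 76
byte 10: (54 ^ 76) ^ 73 = 22 ^ 73 = 51
byte 11: (67 ^ 0e) ^ 77 = 69 ^ 77 = 1e
byte 12: (69 ^ 6c) ^ 64 = 05 ^ 64 = 61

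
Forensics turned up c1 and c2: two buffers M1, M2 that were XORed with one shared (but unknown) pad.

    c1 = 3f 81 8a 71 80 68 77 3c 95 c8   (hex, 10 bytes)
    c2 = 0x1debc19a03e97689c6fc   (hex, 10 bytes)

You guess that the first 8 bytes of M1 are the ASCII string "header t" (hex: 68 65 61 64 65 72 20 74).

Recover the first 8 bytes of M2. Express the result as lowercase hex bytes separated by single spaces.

4a 0f 2a 8f e6 f3 21 c1

First, c1 ⊕ c2 = (M1 ⊕ K) ⊕ (M2 ⊕ K) = M1 ⊕ M2, so the key drops out. Then M2 = (M1 ⊕ M2) ⊕ M1 over the first 8 bytes.
byte 0: (3f XOR 1d) XOR 68 = 22 XOR 68 = 4a
byte 1: (81 XOR eb) XOR 65 = 6a XOR 65 = 0f
byte 2: (8a XOR c1) XOR 61 = 4b XOR 61 = 2a
byte 3: (71 XOR 9a) XOR 64 = eb XOR 64 = 8f
byte 4: (80 XOR 03) XOR 65 = 83 XOR 65 = e6
byte 5: (68 XOR e9) XOR 72 = 81 XOR 72 = f3
byte 6: (77 XOR 76) XOR 20 = 01 XOR 20 = 21
byte 7: (3c XOR 89) XOR 74 = b5 XOR 74 = c1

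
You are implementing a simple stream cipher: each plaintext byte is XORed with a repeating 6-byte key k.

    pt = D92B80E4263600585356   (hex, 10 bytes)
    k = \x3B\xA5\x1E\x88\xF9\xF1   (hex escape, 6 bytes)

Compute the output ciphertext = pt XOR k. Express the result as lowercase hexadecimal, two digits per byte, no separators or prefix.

The 6-byte key repeats, so the effective keystream is 3b a5 1e 88 f9 f1 3b a5 1e 88.
byte 0: 217 ⊕  59 = 226
byte 1:  43 ⊕ 165 = 142
byte 2: 128 ⊕  30 = 158
byte 3: 228 ⊕ 136 = 108
byte 4:  38 ⊕ 249 = 223
byte 5:  54 ⊕ 241 = 199
byte 6:   0 ⊕  59 =  59
byte 7:  88 ⊕ 165 = 253
byte 8:  83 ⊕  30 =  77
byte 9:  86 ⊕ 136 = 222

e28e9e6cdfc73bfd4dde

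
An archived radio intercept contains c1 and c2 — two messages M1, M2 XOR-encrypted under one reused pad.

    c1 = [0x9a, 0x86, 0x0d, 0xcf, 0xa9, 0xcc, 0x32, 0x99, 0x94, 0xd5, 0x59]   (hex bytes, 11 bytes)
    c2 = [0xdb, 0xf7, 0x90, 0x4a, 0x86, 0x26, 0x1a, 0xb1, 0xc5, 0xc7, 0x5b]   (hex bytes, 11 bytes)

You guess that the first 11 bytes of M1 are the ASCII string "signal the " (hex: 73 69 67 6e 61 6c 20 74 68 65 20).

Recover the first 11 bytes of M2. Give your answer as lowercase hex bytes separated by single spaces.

First, c1 ⊕ c2 = (M1 ⊕ K) ⊕ (M2 ⊕ K) = M1 ⊕ M2, so the key drops out. Then M2 = (M1 ⊕ M2) ⊕ M1 over the first 11 bytes.
byte 0: (9a XOR db) XOR 73 = 41 XOR 73 = 32
byte 1: (86 XOR f7) XOR 69 = 71 XOR 69 = 18
byte 2: (0d XOR 90) XOR 67 = 9d XOR 67 = fa
byte 3: (cf XOR 4a) XOR 6e = 85 XOR 6e = eb
byte 4: (a9 XOR 86) XOR 61 = 2f XOR 61 = 4e
byte 5: (cc XOR 26) XOR 6c = ea XOR 6c = 86
byte 6: (32 XOR 1a) XOR 20 = 28 XOR 20 = 08
byte 7: (99 XOR b1) XOR 74 = 28 XOR 74 = 5c
byte 8: (94 XOR c5) XOR 68 = 51 XOR 68 = 39
byte 9: (d5 XOR c7) XOR 65 = 12 XOR 65 = 77
byte 10: (59 XOR 5b) XOR 20 = 02 XOR 20 = 22

32 18 fa eb 4e 86 08 5c 39 77 22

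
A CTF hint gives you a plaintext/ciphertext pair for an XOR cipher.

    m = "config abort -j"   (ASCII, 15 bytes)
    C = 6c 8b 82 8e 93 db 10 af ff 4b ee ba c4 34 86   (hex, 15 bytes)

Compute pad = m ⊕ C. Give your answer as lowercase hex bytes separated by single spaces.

Since C = m ⊕ pad, XORing both sides with m gives pad = m ⊕ C.
63 xor 6c = 0f
6f xor 8b = e4
6e xor 82 = ec
66 xor 8e = e8
69 xor 93 = fa
67 xor db = bc
20 xor 10 = 30
61 xor af = ce
62 xor ff = 9d
6f xor 4b = 24
72 xor ee = 9c
74 xor ba = ce
20 xor c4 = e4
2d xor 34 = 19
6a xor 86 = ec

0f e4 ec e8 fa bc 30 ce 9d 24 9c ce e4 19 ec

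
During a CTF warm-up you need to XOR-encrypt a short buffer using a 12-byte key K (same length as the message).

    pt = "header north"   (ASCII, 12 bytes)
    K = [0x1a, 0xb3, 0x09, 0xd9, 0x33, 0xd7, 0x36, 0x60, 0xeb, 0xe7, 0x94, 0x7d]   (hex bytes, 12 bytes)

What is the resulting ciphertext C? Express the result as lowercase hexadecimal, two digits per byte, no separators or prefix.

68 ⊕ 1a = 72
65 ⊕ b3 = d6
61 ⊕ 09 = 68
64 ⊕ d9 = bd
65 ⊕ 33 = 56
72 ⊕ d7 = a5
20 ⊕ 36 = 16
6e ⊕ 60 = 0e
6f ⊕ eb = 84
72 ⊕ e7 = 95
74 ⊕ 94 = e0
68 ⊕ 7d = 15

72d668bd56a5160e8495e015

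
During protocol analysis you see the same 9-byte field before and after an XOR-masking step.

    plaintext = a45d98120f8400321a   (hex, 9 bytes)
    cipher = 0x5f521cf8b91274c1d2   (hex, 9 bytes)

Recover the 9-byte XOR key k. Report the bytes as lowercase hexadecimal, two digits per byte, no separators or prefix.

Since cipher = plaintext ⊕ k, XORing both sides with plaintext gives k = plaintext ⊕ cipher.
164 ⊕  95 = 251
 93 ⊕  82 =  15
152 ⊕  28 = 132
 18 ⊕ 248 = 234
 15 ⊕ 185 = 182
132 ⊕  18 = 150
  0 ⊕ 116 = 116
 50 ⊕ 193 = 243
 26 ⊕ 210 = 200

fb0f84eab69674f3c8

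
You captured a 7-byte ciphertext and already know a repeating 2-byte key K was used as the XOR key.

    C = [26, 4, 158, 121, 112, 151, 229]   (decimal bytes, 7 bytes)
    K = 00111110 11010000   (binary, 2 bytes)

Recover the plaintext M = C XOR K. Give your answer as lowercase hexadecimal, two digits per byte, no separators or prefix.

The 2-byte key repeats, so the effective keystream is 3e d0 3e d0 3e d0 3e.
byte 0: 1a ^ 3e = 24
byte 1: 04 ^ d0 = d4
byte 2: 9e ^ 3e = a0
byte 3: 79 ^ d0 = a9
byte 4: 70 ^ 3e = 4e
byte 5: 97 ^ d0 = 47
byte 6: e5 ^ 3e = db

24d4a0a94e47db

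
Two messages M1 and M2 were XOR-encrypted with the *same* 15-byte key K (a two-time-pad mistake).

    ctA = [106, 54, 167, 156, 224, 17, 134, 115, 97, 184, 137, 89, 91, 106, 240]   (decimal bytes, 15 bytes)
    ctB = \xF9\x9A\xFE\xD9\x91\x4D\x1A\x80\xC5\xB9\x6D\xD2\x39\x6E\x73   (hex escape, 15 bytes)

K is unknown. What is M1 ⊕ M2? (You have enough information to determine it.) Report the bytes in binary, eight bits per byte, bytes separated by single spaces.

ctA ⊕ ctB = (M1 ⊕ K) ⊕ (M2 ⊕ K) = M1 ⊕ M2 — the shared key cancels under XOR.
106 XOR 249 = 147
 54 XOR 154 = 172
167 XOR 254 =  89
156 XOR 217 =  69
224 XOR 145 = 113
 17 XOR  77 =  92
134 XOR  26 = 156
115 XOR 128 = 243
 97 XOR 197 = 164
184 XOR 185 =   1
137 XOR 109 = 228
 89 XOR 210 = 139
 91 XOR  57 =  98
106 XOR 110 =   4
240 XOR 115 = 131

10010011 10101100 01011001 01000101 01110001 01011100 10011100 11110011 10100100 00000001 11100100 10001011 01100010 00000100 10000011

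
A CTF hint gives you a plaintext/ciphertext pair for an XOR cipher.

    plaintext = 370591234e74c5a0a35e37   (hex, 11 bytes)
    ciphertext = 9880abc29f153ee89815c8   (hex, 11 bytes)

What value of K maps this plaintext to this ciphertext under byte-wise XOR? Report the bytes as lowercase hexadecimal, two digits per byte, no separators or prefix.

Since ciphertext = plaintext ⊕ K, XORing both sides with plaintext gives K = plaintext ⊕ ciphertext.
byte 0:  55 ^ 152 = 175
byte 1:   5 ^ 128 = 133
byte 2: 145 ^ 171 =  58
byte 3:  35 ^ 194 = 225
byte 4:  78 ^ 159 = 209
byte 5: 116 ^  21 =  97
byte 6: 197 ^  62 = 251
byte 7: 160 ^ 232 =  72
byte 8: 163 ^ 152 =  59
byte 9:  94 ^  21 =  75
byte 10:  55 ^ 200 = 255

af853ae1d161fb483b4bff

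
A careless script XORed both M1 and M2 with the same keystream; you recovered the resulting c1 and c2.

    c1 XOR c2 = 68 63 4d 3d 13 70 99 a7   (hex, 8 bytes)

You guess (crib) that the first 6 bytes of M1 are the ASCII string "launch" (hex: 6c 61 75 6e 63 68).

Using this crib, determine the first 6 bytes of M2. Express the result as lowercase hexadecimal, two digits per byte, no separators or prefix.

040238537018

Since c1 ⊕ c2 = M1 ⊕ M2, XORing with the guessed M1 bytes yields the corresponding M2 bytes: M2 = (c1 ⊕ c2) ⊕ M1.
byte 0: 104 ^ 108 =   4
byte 1:  99 ^  97 =   2
byte 2:  77 ^ 117 =  56
byte 3:  61 ^ 110 =  83
byte 4:  19 ^  99 = 112
byte 5: 112 ^ 104 =  24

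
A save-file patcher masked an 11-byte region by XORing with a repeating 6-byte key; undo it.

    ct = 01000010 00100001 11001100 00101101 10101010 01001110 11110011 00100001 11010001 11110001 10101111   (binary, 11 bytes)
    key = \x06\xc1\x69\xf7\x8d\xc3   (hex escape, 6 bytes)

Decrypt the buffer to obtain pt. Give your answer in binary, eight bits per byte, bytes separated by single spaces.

The 6-byte key repeats, so the effective keystream is 06 c1 69 f7 8d c3 06 c1 69 f7 8d.
byte 0: 01000010 XOR 00000110 = 01000100
byte 1: 00100001 XOR 11000001 = 11100000
byte 2: 11001100 XOR 01101001 = 10100101
byte 3: 00101101 XOR 11110111 = 11011010
byte 4: 10101010 XOR 10001101 = 00100111
byte 5: 01001110 XOR 11000011 = 10001101
byte 6: 11110011 XOR 00000110 = 11110101
byte 7: 00100001 XOR 11000001 = 11100000
byte 8: 11010001 XOR 01101001 = 10111000
byte 9: 11110001 XOR 11110111 = 00000110
byte 10: 10101111 XOR 10001101 = 00100010

01000100 11100000 10100101 11011010 00100111 10001101 11110101 11100000 10111000 00000110 00100010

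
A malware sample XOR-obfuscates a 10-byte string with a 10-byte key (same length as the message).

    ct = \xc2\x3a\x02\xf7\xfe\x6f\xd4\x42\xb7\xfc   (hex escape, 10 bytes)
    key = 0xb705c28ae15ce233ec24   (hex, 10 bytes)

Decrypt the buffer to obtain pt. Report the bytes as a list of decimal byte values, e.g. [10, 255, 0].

11000010 XOR 10110111 = 01110101
00111010 XOR 00000101 = 00111111
00000010 XOR 11000010 = 11000000
11110111 XOR 10001010 = 01111101
11111110 XOR 11100001 = 00011111
01101111 XOR 01011100 = 00110011
11010100 XOR 11100010 = 00110110
01000010 XOR 00110011 = 01110001
10110111 XOR 11101100 = 01011011
11111100 XOR 00100100 = 11011000

[117, 63, 192, 125, 31, 51, 54, 113, 91, 216]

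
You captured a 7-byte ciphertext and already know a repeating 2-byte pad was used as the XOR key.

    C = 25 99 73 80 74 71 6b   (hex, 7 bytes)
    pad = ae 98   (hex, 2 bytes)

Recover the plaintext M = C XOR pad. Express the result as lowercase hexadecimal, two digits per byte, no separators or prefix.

8b01dd18dae9c5

The 2-byte key repeats, so the effective keystream is ae 98 ae 98 ae 98 ae.
byte 0: 25 ⊕ ae = 8b
byte 1: 99 ⊕ 98 = 01
byte 2: 73 ⊕ ae = dd
byte 3: 80 ⊕ 98 = 18
byte 4: 74 ⊕ ae = da
byte 5: 71 ⊕ 98 = e9
byte 6: 6b ⊕ ae = c5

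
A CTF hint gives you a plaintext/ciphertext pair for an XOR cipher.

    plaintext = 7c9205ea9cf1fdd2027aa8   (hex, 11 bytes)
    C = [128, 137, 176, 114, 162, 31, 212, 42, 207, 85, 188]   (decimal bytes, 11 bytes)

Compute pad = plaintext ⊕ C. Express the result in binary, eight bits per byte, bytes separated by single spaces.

11111100 00011011 10110101 10011000 00111110 11101110 00101001 11111000 11001101 00101111 00010100

Since C = plaintext ⊕ pad, XORing both sides with plaintext gives pad = plaintext ⊕ C.
124 ⊕ 128 = 252
146 ⊕ 137 =  27
  5 ⊕ 176 = 181
234 ⊕ 114 = 152
156 ⊕ 162 =  62
241 ⊕  31 = 238
253 ⊕ 212 =  41
210 ⊕  42 = 248
  2 ⊕ 207 = 205
122 ⊕  85 =  47
168 ⊕ 188 =  20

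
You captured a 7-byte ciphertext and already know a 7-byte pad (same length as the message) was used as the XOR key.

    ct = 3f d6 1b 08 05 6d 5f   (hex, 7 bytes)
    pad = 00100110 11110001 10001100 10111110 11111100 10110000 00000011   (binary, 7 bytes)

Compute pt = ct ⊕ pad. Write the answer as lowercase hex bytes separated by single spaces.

XOR is its own inverse, so applying the key byte-wise gives the result directly.
byte 0: 00111111 xor 00100110 = 00011001
byte 1: 11010110 xor 11110001 = 00100111
byte 2: 00011011 xor 10001100 = 10010111
byte 3: 00001000 xor 10111110 = 10110110
byte 4: 00000101 xor 11111100 = 11111001
byte 5: 01101101 xor 10110000 = 11011101
byte 6: 01011111 xor 00000011 = 01011100

19 27 97 b6 f9 dd 5c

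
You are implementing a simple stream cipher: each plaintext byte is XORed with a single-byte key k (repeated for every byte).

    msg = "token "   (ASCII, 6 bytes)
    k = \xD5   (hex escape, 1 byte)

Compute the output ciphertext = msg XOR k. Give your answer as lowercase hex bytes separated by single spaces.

The 1-byte key repeats, so the effective keystream is d5 d5 d5 d5 d5 d5.
byte 0: 01110100 XOR 11010101 = 10100001
byte 1: 01101111 XOR 11010101 = 10111010
byte 2: 01101011 XOR 11010101 = 10111110
byte 3: 01100101 XOR 11010101 = 10110000
byte 4: 01101110 XOR 11010101 = 10111011
byte 5: 00100000 XOR 11010101 = 11110101

a1 ba be b0 bb f5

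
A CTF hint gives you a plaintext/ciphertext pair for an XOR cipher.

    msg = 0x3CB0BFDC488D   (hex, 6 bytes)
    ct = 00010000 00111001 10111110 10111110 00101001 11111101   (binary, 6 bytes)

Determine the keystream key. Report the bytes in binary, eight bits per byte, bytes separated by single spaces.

Since ct = msg ⊕ key, XORing both sides with msg gives key = msg ⊕ ct.
3c XOR 10 = 2c
b0 XOR 39 = 89
bf XOR be = 01
dc XOR be = 62
48 XOR 29 = 61
8d XOR fd = 70

00101100 10001001 00000001 01100010 01100001 01110000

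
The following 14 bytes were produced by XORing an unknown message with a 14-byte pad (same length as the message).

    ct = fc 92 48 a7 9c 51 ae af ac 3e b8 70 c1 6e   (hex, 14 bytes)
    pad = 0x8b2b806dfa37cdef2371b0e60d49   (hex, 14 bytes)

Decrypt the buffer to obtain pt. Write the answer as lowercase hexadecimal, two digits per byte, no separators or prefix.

77b9c8ca666663408f4f0896cc27

XOR is its own inverse, so applying the key byte-wise gives the result directly.
11111100 ⊕ 10001011 = 01110111
10010010 ⊕ 00101011 = 10111001
01001000 ⊕ 10000000 = 11001000
10100111 ⊕ 01101101 = 11001010
10011100 ⊕ 11111010 = 01100110
01010001 ⊕ 00110111 = 01100110
10101110 ⊕ 11001101 = 01100011
10101111 ⊕ 11101111 = 01000000
10101100 ⊕ 00100011 = 10001111
00111110 ⊕ 01110001 = 01001111
10111000 ⊕ 10110000 = 00001000
01110000 ⊕ 11100110 = 10010110
11000001 ⊕ 00001101 = 11001100
01101110 ⊕ 01001001 = 00100111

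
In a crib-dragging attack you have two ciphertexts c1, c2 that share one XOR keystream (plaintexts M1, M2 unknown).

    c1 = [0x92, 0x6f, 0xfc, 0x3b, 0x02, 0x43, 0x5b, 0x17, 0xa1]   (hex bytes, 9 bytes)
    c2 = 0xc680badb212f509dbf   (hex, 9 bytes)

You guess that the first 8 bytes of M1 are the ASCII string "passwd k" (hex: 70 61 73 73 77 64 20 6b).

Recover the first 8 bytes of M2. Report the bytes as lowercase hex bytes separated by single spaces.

24 8e 35 93 54 08 2b e1

First, c1 ⊕ c2 = (M1 ⊕ K) ⊕ (M2 ⊕ K) = M1 ⊕ M2, so the key drops out. Then M2 = (M1 ⊕ M2) ⊕ M1 over the first 8 bytes.
byte 0: (92 ^ c6) ^ 70 = 54 ^ 70 = 24
byte 1: (6f ^ 80) ^ 61 = ef ^ 61 = 8e
byte 2: (fc ^ ba) ^ 73 = 46 ^ 73 = 35
byte 3: (3b ^ db) ^ 73 = e0 ^ 73 = 93
byte 4: (02 ^ 21) ^ 77 = 23 ^ 77 = 54
byte 5: (43 ^ 2f) ^ 64 = 6c ^ 64 = 08
byte 6: (5b ^ 50) ^ 20 = 0b ^ 20 = 2b
byte 7: (17 ^ 9d) ^ 6b = 8a ^ 6b = e1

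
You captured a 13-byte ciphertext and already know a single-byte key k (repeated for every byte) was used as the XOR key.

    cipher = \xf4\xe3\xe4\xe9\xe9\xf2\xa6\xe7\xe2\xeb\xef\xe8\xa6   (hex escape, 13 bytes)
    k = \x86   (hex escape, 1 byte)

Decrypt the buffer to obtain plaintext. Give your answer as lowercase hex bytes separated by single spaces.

The 1-byte key repeats, so the effective keystream is 86 86 86 86 86 86 86 86 86 86 86 86 86.
byte 0: f4 ^ 86 = 72
byte 1: e3 ^ 86 = 65
byte 2: e4 ^ 86 = 62
byte 3: e9 ^ 86 = 6f
byte 4: e9 ^ 86 = 6f
byte 5: f2 ^ 86 = 74
byte 6: a6 ^ 86 = 20
byte 7: e7 ^ 86 = 61
byte 8: e2 ^ 86 = 64
byte 9: eb ^ 86 = 6d
byte 10: ef ^ 86 = 69
byte 11: e8 ^ 86 = 6e
byte 12: a6 ^ 86 = 20

72 65 62 6f 6f 74 20 61 64 6d 69 6e 20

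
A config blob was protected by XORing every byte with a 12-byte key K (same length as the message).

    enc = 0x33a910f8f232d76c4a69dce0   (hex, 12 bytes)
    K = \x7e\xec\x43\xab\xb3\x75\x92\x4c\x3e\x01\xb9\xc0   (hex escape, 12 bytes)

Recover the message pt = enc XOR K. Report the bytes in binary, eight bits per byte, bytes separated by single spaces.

XOR is its own inverse, so applying the key byte-wise gives the result directly.
00110011 ^ 01111110 = 01001101
10101001 ^ 11101100 = 01000101
00010000 ^ 01000011 = 01010011
11111000 ^ 10101011 = 01010011
11110010 ^ 10110011 = 01000001
00110010 ^ 01110101 = 01000111
11010111 ^ 10010010 = 01000101
01101100 ^ 01001100 = 00100000
01001010 ^ 00111110 = 01110100
01101001 ^ 00000001 = 01101000
11011100 ^ 10111001 = 01100101
11100000 ^ 11000000 = 00100000

01001101 01000101 01010011 01010011 01000001 01000111 01000101 00100000 01110100 01101000 01100101 00100000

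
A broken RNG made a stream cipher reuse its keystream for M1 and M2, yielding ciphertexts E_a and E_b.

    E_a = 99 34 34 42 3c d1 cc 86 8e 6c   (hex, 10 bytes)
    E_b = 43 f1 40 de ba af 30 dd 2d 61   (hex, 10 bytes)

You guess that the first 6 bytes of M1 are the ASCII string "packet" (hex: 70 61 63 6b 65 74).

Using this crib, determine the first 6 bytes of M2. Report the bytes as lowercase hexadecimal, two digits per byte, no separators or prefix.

aaa417f7e30a

First, E_a ⊕ E_b = (M1 ⊕ K) ⊕ (M2 ⊕ K) = M1 ⊕ M2, so the key drops out. Then M2 = (M1 ⊕ M2) ⊕ M1 over the first 6 bytes.
byte 0: (99 XOR 43) XOR 70 = da XOR 70 = aa
byte 1: (34 XOR f1) XOR 61 = c5 XOR 61 = a4
byte 2: (34 XOR 40) XOR 63 = 74 XOR 63 = 17
byte 3: (42 XOR de) XOR 6b = 9c XOR 6b = f7
byte 4: (3c XOR ba) XOR 65 = 86 XOR 65 = e3
byte 5: (d1 XOR af) XOR 74 = 7e XOR 74 = 0a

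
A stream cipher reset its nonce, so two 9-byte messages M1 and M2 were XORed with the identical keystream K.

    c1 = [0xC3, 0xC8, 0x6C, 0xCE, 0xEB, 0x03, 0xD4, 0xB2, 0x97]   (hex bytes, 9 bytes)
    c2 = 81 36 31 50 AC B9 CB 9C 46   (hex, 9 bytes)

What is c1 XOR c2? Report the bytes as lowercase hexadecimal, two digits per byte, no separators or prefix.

c1 ⊕ c2 = (M1 ⊕ K) ⊕ (M2 ⊕ K) = M1 ⊕ M2 — the shared key cancels under XOR.
c3 ⊕ 81 = 42
c8 ⊕ 36 = fe
6c ⊕ 31 = 5d
ce ⊕ 50 = 9e
eb ⊕ ac = 47
03 ⊕ b9 = ba
d4 ⊕ cb = 1f
b2 ⊕ 9c = 2e
97 ⊕ 46 = d1

42fe5d9e47ba1f2ed1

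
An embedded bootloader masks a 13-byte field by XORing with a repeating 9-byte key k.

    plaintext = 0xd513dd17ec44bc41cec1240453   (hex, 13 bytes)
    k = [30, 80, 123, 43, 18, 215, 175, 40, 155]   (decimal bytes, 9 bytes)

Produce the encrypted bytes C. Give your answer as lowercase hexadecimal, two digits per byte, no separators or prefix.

cb43a63cfe93136955df747f78

The 9-byte key repeats, so the effective keystream is 1e 50 7b 2b 12 d7 af 28 9b 1e 50 7b 2b.
byte 0: 11010101 ^ 00011110 = 11001011
byte 1: 00010011 ^ 01010000 = 01000011
byte 2: 11011101 ^ 01111011 = 10100110
byte 3: 00010111 ^ 00101011 = 00111100
byte 4: 11101100 ^ 00010010 = 11111110
byte 5: 01000100 ^ 11010111 = 10010011
byte 6: 10111100 ^ 10101111 = 00010011
byte 7: 01000001 ^ 00101000 = 01101001
byte 8: 11001110 ^ 10011011 = 01010101
byte 9: 11000001 ^ 00011110 = 11011111
byte 10: 00100100 ^ 01010000 = 01110100
byte 11: 00000100 ^ 01111011 = 01111111
byte 12: 01010011 ^ 00101011 = 01111000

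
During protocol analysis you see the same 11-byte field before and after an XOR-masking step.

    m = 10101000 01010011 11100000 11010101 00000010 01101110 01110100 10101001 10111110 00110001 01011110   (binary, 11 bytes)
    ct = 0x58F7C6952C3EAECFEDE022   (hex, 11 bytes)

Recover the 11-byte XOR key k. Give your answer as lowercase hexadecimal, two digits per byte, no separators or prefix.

Since ct = m ⊕ k, XORing both sides with m gives k = m ⊕ ct.
168 XOR  88 = 240
 83 XOR 247 = 164
224 XOR 198 =  38
213 XOR 149 =  64
  2 XOR  44 =  46
110 XOR  62 =  80
116 XOR 174 = 218
169 XOR 207 = 102
190 XOR 237 =  83
 49 XOR 224 = 209
 94 XOR  34 = 124

f0a426402e50da6653d17c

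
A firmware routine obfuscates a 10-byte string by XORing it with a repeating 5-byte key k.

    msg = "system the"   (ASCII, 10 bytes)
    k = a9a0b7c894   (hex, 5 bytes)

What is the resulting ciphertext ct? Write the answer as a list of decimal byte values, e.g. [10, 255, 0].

The 5-byte key repeats, so the effective keystream is a9 a0 b7 c8 94 a9 a0 b7 c8 94.
byte 0: 115 XOR 169 = 218
byte 1: 121 XOR 160 = 217
byte 2: 115 XOR 183 = 196
byte 3: 116 XOR 200 = 188
byte 4: 101 XOR 148 = 241
byte 5: 109 XOR 169 = 196
byte 6:  32 XOR 160 = 128
byte 7: 116 XOR 183 = 195
byte 8: 104 XOR 200 = 160
byte 9: 101 XOR 148 = 241

[218, 217, 196, 188, 241, 196, 128, 195, 160, 241]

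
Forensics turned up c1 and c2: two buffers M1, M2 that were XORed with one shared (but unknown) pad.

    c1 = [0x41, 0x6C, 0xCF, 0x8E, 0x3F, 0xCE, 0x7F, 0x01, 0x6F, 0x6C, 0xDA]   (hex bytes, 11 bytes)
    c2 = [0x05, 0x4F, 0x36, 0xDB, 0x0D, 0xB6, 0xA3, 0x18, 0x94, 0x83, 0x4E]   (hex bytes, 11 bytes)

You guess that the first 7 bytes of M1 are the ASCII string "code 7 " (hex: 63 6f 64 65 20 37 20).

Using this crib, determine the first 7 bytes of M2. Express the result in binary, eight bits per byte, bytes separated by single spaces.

00100111 01001100 10011101 00110000 00010010 01001111 11111100

First, c1 ⊕ c2 = (M1 ⊕ K) ⊕ (M2 ⊕ K) = M1 ⊕ M2, so the key drops out. Then M2 = (M1 ⊕ M2) ⊕ M1 over the first 7 bytes.
byte 0: (41 xor 05) xor 63 = 44 xor 63 = 27
byte 1: (6c xor 4f) xor 6f = 23 xor 6f = 4c
byte 2: (cf xor 36) xor 64 = f9 xor 64 = 9d
byte 3: (8e xor db) xor 65 = 55 xor 65 = 30
byte 4: (3f xor 0d) xor 20 = 32 xor 20 = 12
byte 5: (ce xor b6) xor 37 = 78 xor 37 = 4f
byte 6: (7f xor a3) xor 20 = dc xor 20 = fc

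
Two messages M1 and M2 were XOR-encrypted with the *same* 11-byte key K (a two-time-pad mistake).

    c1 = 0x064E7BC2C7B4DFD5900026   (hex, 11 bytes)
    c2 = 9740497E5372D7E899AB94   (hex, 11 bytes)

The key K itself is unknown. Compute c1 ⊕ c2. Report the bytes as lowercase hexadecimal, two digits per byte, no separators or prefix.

910e32bc94c6083d09abb2

c1 ⊕ c2 = (M1 ⊕ K) ⊕ (M2 ⊕ K) = M1 ⊕ M2 — the shared key cancels under XOR.
byte 0: 00000110 ^ 10010111 = 10010001
byte 1: 01001110 ^ 01000000 = 00001110
byte 2: 01111011 ^ 01001001 = 00110010
byte 3: 11000010 ^ 01111110 = 10111100
byte 4: 11000111 ^ 01010011 = 10010100
byte 5: 10110100 ^ 01110010 = 11000110
byte 6: 11011111 ^ 11010111 = 00001000
byte 7: 11010101 ^ 11101000 = 00111101
byte 8: 10010000 ^ 10011001 = 00001001
byte 9: 00000000 ^ 10101011 = 10101011
byte 10: 00100110 ^ 10010100 = 10110010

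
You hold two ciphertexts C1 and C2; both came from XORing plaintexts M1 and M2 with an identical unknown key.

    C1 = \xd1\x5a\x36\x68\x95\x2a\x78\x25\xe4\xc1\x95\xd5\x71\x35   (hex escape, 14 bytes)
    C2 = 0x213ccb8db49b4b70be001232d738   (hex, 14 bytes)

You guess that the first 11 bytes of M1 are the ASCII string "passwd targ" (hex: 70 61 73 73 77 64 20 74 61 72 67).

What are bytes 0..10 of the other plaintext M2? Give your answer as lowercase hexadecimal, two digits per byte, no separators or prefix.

80078e9656d513213bb3e0

First, C1 ⊕ C2 = (M1 ⊕ K) ⊕ (M2 ⊕ K) = M1 ⊕ M2, so the key drops out. Then M2 = (M1 ⊕ M2) ⊕ M1 over the first 11 bytes.
byte 0: (d1 ^ 21) ^ 70 = f0 ^ 70 = 80
byte 1: (5a ^ 3c) ^ 61 = 66 ^ 61 = 07
byte 2: (36 ^ cb) ^ 73 = fd ^ 73 = 8e
byte 3: (68 ^ 8d) ^ 73 = e5 ^ 73 = 96
byte 4: (95 ^ b4) ^ 77 = 21 ^ 77 = 56
byte 5: (2a ^ 9b) ^ 64 = b1 ^ 64 = d5
byte 6: (78 ^ 4b) ^ 20 = 33 ^ 20 = 13
byte 7: (25 ^ 70) ^ 74 = 55 ^ 74 = 21
byte 8: (e4 ^ be) ^ 61 = 5a ^ 61 = 3b
byte 9: (c1 ^ 00) ^ 72 = c1 ^ 72 = b3
byte 10: (95 ^ 12) ^ 67 = 87 ^ 67 = e0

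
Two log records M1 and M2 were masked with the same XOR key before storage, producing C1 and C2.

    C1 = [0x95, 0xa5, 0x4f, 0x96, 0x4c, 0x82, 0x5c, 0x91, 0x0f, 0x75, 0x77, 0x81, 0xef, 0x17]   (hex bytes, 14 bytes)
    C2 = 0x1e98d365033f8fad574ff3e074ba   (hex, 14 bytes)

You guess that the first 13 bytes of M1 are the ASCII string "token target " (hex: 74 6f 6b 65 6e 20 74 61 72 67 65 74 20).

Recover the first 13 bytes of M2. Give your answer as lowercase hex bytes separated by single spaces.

First, C1 ⊕ C2 = (M1 ⊕ K) ⊕ (M2 ⊕ K) = M1 ⊕ M2, so the key drops out. Then M2 = (M1 ⊕ M2) ⊕ M1 over the first 13 bytes.
byte 0: (95 ⊕ 1e) ⊕ 74 = 8b ⊕ 74 = ff
byte 1: (a5 ⊕ 98) ⊕ 6f = 3d ⊕ 6f = 52
byte 2: (4f ⊕ d3) ⊕ 6b = 9c ⊕ 6b = f7
byte 3: (96 ⊕ 65) ⊕ 65 = f3 ⊕ 65 = 96
byte 4: (4c ⊕ 03) ⊕ 6e = 4f ⊕ 6e = 21
byte 5: (82 ⊕ 3f) ⊕ 20 = bd ⊕ 20 = 9d
byte 6: (5c ⊕ 8f) ⊕ 74 = d3 ⊕ 74 = a7
byte 7: (91 ⊕ ad) ⊕ 61 = 3c ⊕ 61 = 5d
byte 8: (0f ⊕ 57) ⊕ 72 = 58 ⊕ 72 = 2a
byte 9: (75 ⊕ 4f) ⊕ 67 = 3a ⊕ 67 = 5d
byte 10: (77 ⊕ f3) ⊕ 65 = 84 ⊕ 65 = e1
byte 11: (81 ⊕ e0) ⊕ 74 = 61 ⊕ 74 = 15
byte 12: (ef ⊕ 74) ⊕ 20 = 9b ⊕ 20 = bb

ff 52 f7 96 21 9d a7 5d 2a 5d e1 15 bb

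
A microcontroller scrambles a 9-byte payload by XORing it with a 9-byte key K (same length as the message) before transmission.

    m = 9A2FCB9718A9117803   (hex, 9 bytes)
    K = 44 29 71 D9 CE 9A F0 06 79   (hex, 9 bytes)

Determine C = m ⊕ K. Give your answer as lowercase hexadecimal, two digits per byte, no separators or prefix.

de06ba4ed633e17e7a

byte 0: 154 XOR  68 = 222
byte 1:  47 XOR  41 =   6
byte 2: 203 XOR 113 = 186
byte 3: 151 XOR 217 =  78
byte 4:  24 XOR 206 = 214
byte 5: 169 XOR 154 =  51
byte 6:  17 XOR 240 = 225
byte 7: 120 XOR   6 = 126
byte 8:   3 XOR 121 = 122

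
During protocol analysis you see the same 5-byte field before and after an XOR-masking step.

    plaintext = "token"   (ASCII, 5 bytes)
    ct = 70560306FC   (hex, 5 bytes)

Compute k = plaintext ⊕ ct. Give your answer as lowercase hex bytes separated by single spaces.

Since ct = plaintext ⊕ k, XORing both sides with plaintext gives k = plaintext ⊕ ct.
116 ^ 112 =   4
111 ^  86 =  57
107 ^   3 = 104
101 ^   6 =  99
110 ^ 252 = 146

04 39 68 63 92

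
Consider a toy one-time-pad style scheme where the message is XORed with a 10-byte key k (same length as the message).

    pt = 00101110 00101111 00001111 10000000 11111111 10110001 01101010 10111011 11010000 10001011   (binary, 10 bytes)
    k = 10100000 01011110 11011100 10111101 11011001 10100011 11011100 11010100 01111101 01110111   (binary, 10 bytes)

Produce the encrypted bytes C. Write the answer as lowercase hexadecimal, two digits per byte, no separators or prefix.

8e71d33d2612b66fadfc

XOR is its own inverse, so applying the key byte-wise gives the result directly.
2e XOR a0 = 8e
2f XOR 5e = 71
0f XOR dc = d3
80 XOR bd = 3d
ff XOR d9 = 26
b1 XOR a3 = 12
6a XOR dc = b6
bb XOR d4 = 6f
d0 XOR 7d = ad
8b XOR 77 = fc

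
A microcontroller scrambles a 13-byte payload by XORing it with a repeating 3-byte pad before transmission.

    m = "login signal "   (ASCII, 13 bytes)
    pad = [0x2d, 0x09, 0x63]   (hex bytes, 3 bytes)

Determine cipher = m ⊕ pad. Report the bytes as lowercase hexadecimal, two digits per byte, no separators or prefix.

The 3-byte key repeats, so the effective keystream is 2d 09 63 2d 09 63 2d 09 63 2d 09 63 2d.
byte 0: 6c xor 2d = 41
byte 1: 6f xor 09 = 66
byte 2: 67 xor 63 = 04
byte 3: 69 xor 2d = 44
byte 4: 6e xor 09 = 67
byte 5: 20 xor 63 = 43
byte 6: 73 xor 2d = 5e
byte 7: 69 xor 09 = 60
byte 8: 67 xor 63 = 04
byte 9: 6e xor 2d = 43
byte 10: 61 xor 09 = 68
byte 11: 6c xor 63 = 0f
byte 12: 20 xor 2d = 0d

4166044467435e600443680f0d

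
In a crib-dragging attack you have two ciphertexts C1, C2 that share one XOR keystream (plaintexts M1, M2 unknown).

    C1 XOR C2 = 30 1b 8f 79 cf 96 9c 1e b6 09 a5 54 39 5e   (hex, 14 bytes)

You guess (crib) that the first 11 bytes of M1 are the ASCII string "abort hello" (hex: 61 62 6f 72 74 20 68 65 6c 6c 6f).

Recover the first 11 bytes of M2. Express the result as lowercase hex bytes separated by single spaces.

Since C1 ⊕ C2 = M1 ⊕ M2, XORing with the guessed M1 bytes yields the corresponding M2 bytes: M2 = (C1 ⊕ C2) ⊕ M1.
30 XOR 61 = 51
1b XOR 62 = 79
8f XOR 6f = e0
79 XOR 72 = 0b
cf XOR 74 = bb
96 XOR 20 = b6
9c XOR 68 = f4
1e XOR 65 = 7b
b6 XOR 6c = da
09 XOR 6c = 65
a5 XOR 6f = ca

51 79 e0 0b bb b6 f4 7b da 65 ca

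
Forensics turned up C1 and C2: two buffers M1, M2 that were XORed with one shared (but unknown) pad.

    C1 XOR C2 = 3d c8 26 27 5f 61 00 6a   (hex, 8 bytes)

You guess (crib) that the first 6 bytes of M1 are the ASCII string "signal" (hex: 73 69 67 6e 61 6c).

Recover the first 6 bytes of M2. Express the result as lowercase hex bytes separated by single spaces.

4e a1 41 49 3e 0d

Since C1 ⊕ C2 = M1 ⊕ M2, XORing with the guessed M1 bytes yields the corresponding M2 bytes: M2 = (C1 ⊕ C2) ⊕ M1.
byte 0: 00111101 ⊕ 01110011 = 01001110
byte 1: 11001000 ⊕ 01101001 = 10100001
byte 2: 00100110 ⊕ 01100111 = 01000001
byte 3: 00100111 ⊕ 01101110 = 01001001
byte 4: 01011111 ⊕ 01100001 = 00111110
byte 5: 01100001 ⊕ 01101100 = 00001101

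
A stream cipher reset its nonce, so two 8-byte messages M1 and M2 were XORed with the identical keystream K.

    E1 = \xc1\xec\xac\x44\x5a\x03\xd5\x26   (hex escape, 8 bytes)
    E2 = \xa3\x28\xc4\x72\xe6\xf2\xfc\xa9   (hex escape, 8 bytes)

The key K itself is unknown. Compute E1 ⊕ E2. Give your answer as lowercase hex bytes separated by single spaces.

62 c4 68 36 bc f1 29 8f

E1 ⊕ E2 = (M1 ⊕ K) ⊕ (M2 ⊕ K) = M1 ⊕ M2 — the shared key cancels under XOR.
193 ⊕ 163 =  98
236 ⊕  40 = 196
172 ⊕ 196 = 104
 68 ⊕ 114 =  54
 90 ⊕ 230 = 188
  3 ⊕ 242 = 241
213 ⊕ 252 =  41
 38 ⊕ 169 = 143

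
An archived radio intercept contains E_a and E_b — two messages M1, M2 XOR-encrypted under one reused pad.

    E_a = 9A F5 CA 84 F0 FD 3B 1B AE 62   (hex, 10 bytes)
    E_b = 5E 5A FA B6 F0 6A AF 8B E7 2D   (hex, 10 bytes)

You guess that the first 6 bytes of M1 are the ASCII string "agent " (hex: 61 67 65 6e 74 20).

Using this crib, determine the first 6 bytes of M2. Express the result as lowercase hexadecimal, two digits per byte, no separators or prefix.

First, E_a ⊕ E_b = (M1 ⊕ K) ⊕ (M2 ⊕ K) = M1 ⊕ M2, so the key drops out. Then M2 = (M1 ⊕ M2) ⊕ M1 over the first 6 bytes.
byte 0: (9a ⊕ 5e) ⊕ 61 = c4 ⊕ 61 = a5
byte 1: (f5 ⊕ 5a) ⊕ 67 = af ⊕ 67 = c8
byte 2: (ca ⊕ fa) ⊕ 65 = 30 ⊕ 65 = 55
byte 3: (84 ⊕ b6) ⊕ 6e = 32 ⊕ 6e = 5c
byte 4: (f0 ⊕ f0) ⊕ 74 = 00 ⊕ 74 = 74
byte 5: (fd ⊕ 6a) ⊕ 20 = 97 ⊕ 20 = b7

a5c8555c74b7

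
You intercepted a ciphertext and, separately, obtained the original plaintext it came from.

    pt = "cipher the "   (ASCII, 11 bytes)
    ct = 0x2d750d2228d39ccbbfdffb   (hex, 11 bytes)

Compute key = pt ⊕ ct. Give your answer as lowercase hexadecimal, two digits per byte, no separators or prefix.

4e1c7d4a4da1bcbfd7badb

Since ct = pt ⊕ key, XORing both sides with pt gives key = pt ⊕ ct.
 99 ⊕  45 =  78
105 ⊕ 117 =  28
112 ⊕  13 = 125
104 ⊕  34 =  74
101 ⊕  40 =  77
114 ⊕ 211 = 161
 32 ⊕ 156 = 188
116 ⊕ 203 = 191
104 ⊕ 191 = 215
101 ⊕ 223 = 186
 32 ⊕ 251 = 219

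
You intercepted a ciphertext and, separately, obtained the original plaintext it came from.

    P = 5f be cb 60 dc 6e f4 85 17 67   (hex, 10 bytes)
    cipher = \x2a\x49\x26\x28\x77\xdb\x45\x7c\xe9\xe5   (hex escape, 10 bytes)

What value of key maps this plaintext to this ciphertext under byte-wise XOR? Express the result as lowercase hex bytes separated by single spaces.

75 f7 ed 48 ab b5 b1 f9 fe 82

Since cipher = P ⊕ key, XORing both sides with P gives key = P ⊕ cipher.
byte 0: 01011111 XOR 00101010 = 01110101
byte 1: 10111110 XOR 01001001 = 11110111
byte 2: 11001011 XOR 00100110 = 11101101
byte 3: 01100000 XOR 00101000 = 01001000
byte 4: 11011100 XOR 01110111 = 10101011
byte 5: 01101110 XOR 11011011 = 10110101
byte 6: 11110100 XOR 01000101 = 10110001
byte 7: 10000101 XOR 01111100 = 11111001
byte 8: 00010111 XOR 11101001 = 11111110
byte 9: 01100111 XOR 11100101 = 10000010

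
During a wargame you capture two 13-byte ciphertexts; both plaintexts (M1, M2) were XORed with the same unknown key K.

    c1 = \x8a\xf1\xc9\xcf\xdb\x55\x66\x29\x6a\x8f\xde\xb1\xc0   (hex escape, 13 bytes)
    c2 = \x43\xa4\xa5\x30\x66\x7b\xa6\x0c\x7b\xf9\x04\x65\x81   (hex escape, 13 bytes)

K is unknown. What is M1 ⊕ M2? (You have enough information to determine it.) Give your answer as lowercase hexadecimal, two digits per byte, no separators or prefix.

c1 ⊕ c2 = (M1 ⊕ K) ⊕ (M2 ⊕ K) = M1 ⊕ M2 — the shared key cancels under XOR.
byte 0: 8a xor 43 = c9
byte 1: f1 xor a4 = 55
byte 2: c9 xor a5 = 6c
byte 3: cf xor 30 = ff
byte 4: db xor 66 = bd
byte 5: 55 xor 7b = 2e
byte 6: 66 xor a6 = c0
byte 7: 29 xor 0c = 25
byte 8: 6a xor 7b = 11
byte 9: 8f xor f9 = 76
byte 10: de xor 04 = da
byte 11: b1 xor 65 = d4
byte 12: c0 xor 81 = 41

c9556cffbd2ec0251176dad441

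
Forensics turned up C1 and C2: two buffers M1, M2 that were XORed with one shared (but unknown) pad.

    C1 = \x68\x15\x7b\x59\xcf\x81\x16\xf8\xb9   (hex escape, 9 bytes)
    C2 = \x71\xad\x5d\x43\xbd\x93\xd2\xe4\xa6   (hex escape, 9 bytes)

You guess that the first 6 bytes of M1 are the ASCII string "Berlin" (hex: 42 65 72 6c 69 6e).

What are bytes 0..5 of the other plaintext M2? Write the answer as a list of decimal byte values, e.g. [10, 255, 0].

[91, 221, 84, 118, 27, 124]

First, C1 ⊕ C2 = (M1 ⊕ K) ⊕ (M2 ⊕ K) = M1 ⊕ M2, so the key drops out. Then M2 = (M1 ⊕ M2) ⊕ M1 over the first 6 bytes.
byte 0: (68 ^ 71) ^ 42 = 19 ^ 42 = 5b
byte 1: (15 ^ ad) ^ 65 = b8 ^ 65 = dd
byte 2: (7b ^ 5d) ^ 72 = 26 ^ 72 = 54
byte 3: (59 ^ 43) ^ 6c = 1a ^ 6c = 76
byte 4: (cf ^ bd) ^ 69 = 72 ^ 69 = 1b
byte 5: (81 ^ 93) ^ 6e = 12 ^ 6e = 7c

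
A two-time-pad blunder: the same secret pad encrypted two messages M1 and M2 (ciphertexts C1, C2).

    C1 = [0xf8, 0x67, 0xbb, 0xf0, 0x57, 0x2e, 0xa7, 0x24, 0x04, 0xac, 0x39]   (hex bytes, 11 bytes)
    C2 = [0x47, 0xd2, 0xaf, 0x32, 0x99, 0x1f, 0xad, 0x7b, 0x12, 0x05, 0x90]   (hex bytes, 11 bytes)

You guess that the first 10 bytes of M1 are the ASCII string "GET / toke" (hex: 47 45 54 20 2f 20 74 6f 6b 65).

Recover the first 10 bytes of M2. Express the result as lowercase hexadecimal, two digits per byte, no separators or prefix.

f8f040e2e1117e307dcc

First, C1 ⊕ C2 = (M1 ⊕ K) ⊕ (M2 ⊕ K) = M1 ⊕ M2, so the key drops out. Then M2 = (M1 ⊕ M2) ⊕ M1 over the first 10 bytes.
byte 0: (f8 xor 47) xor 47 = bf xor 47 = f8
byte 1: (67 xor d2) xor 45 = b5 xor 45 = f0
byte 2: (bb xor af) xor 54 = 14 xor 54 = 40
byte 3: (f0 xor 32) xor 20 = c2 xor 20 = e2
byte 4: (57 xor 99) xor 2f = ce xor 2f = e1
byte 5: (2e xor 1f) xor 20 = 31 xor 20 = 11
byte 6: (a7 xor ad) xor 74 = 0a xor 74 = 7e
byte 7: (24 xor 7b) xor 6f = 5f xor 6f = 30
byte 8: (04 xor 12) xor 6b = 16 xor 6b = 7d
byte 9: (ac xor 05) xor 65 = a9 xor 65 = cc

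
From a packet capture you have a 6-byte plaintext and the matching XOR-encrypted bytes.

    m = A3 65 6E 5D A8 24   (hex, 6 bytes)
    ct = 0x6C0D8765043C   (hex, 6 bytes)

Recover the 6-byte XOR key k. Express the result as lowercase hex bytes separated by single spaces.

Since ct = m ⊕ k, XORing both sides with m gives k = m ⊕ ct.
163 ⊕ 108 = 207
101 ⊕  13 = 104
110 ⊕ 135 = 233
 93 ⊕ 101 =  56
168 ⊕   4 = 172
 36 ⊕  60 =  24

cf 68 e9 38 ac 18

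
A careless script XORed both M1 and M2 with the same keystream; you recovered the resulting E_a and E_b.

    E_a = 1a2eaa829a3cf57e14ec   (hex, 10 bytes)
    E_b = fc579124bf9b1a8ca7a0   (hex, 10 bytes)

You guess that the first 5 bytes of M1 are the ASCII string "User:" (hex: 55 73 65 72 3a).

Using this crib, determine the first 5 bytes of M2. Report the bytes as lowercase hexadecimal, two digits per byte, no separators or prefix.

b30a5ed41f

First, E_a ⊕ E_b = (M1 ⊕ K) ⊕ (M2 ⊕ K) = M1 ⊕ M2, so the key drops out. Then M2 = (M1 ⊕ M2) ⊕ M1 over the first 5 bytes.
byte 0: (1a ^ fc) ^ 55 = e6 ^ 55 = b3
byte 1: (2e ^ 57) ^ 73 = 79 ^ 73 = 0a
byte 2: (aa ^ 91) ^ 65 = 3b ^ 65 = 5e
byte 3: (82 ^ 24) ^ 72 = a6 ^ 72 = d4
byte 4: (9a ^ bf) ^ 3a = 25 ^ 3a = 1f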